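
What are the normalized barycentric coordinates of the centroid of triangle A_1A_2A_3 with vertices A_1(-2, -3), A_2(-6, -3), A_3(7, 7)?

(1/3, 1/3, 1/3)

The centroid is the average of the vertices, so each weight is 1/3.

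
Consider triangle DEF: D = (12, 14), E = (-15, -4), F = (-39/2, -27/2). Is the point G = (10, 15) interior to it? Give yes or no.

Barycentric coordinates of G: (304/351, 173/351, -14/39).
The three coordinates are positive, positive, negative; a point is interior exactly when all three are positive.

no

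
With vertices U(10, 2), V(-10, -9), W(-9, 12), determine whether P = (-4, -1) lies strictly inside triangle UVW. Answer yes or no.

yes

Barycentric coordinates of P: (118/409, 197/409, 94/409).
The three coordinates are positive, positive, positive; a point is interior exactly when all three are positive.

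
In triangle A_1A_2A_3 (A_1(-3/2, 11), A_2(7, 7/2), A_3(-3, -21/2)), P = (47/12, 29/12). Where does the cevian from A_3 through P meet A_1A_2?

(53/10, 5)

Barycentric coordinates of P with respect to A_1A_2A_3: (1/6, 2/3, 1/6).
On side A_1A_2 the A_3-coordinate is zero; dropping P's A_3-weight 1/6 and renormalizing the remaining 1/6 : 2/3 gives weights 1/5, 4/5 on A_1, A_2.
Q = (1/5)·(-3/2, 11) + (4/5)·(7, 7/2) = (53/10, 5).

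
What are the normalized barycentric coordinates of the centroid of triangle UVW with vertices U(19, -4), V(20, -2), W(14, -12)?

The centroid is the average of the vertices, so each weight is 1/3.

(1/3, 1/3, 1/3)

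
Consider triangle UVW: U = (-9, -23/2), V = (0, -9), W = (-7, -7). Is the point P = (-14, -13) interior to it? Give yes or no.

Barycentric coordinates of P: (112/71, -39/71, -2/71).
The three coordinates are positive, negative, negative; a point is interior exactly when all three are positive.

no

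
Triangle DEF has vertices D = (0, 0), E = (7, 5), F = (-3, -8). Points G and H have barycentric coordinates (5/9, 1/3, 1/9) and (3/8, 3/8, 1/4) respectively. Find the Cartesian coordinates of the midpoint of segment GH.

(31/16, 47/144)

Barycentric coordinates of the midpoint are the average: (67/144, 17/48, 13/72).
Converting: (67/144)·D + (17/48)·E + (13/72)·F = (31/16, 47/144).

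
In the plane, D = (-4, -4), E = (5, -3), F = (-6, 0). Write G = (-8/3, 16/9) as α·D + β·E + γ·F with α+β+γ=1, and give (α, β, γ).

Signed area of the reference triangle: [DEF] = ½·((-4)·(-3−0) + 5·(0−(-4)) + (-6)·(-4−(-3))) = ½·(12 + 20 + 6) = 19.
[GEF] = ½·((-8/3)·(-3−0) + 5·(0−(16/9)) + (-6)·(16/9−(-3))) = ½·(8 − 80/9 − 86/3) = -133/9, so the D-coordinate is (-133/9)/19 = -7/9.
[DGF] = ½·((-4)·(16/9−0) + (-8/3)·(0−(-4)) + (-6)·(-4−(16/9))) = ½·(-64/9 − 32/3 + 104/3) = 76/9, so the E-coordinate is 4/9.
[DEG] = ½·((-4)·(-3−(16/9)) + 5·(16/9−(-4)) + (-8/3)·(-4−(-3))) = ½·(172/9 + 260/9 + 8/3) = 76/3, so the F-coordinate is 4/3.

(-7/9, 4/9, 4/3)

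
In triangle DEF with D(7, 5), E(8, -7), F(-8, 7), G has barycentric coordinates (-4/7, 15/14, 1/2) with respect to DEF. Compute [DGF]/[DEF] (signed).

15/14

The signed ratio [DGF]/[DEF] equals the barycentric coordinate of G at vertex E, which is 15/14.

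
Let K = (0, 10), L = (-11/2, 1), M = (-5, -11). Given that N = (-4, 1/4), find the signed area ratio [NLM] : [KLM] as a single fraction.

[KLM] = ½·(0·(1−(-11)) + (-11/2)·(-11−10) + (-5)·(10−1)) = ½·(0 + 231/2 − 45) = 141/4.
[NLM] = ½·((-4)·(1−(-11)) + (-11/2)·(-11−(1/4)) + (-5)·(1/4−1)) = ½·(-48 + 495/8 + 15/4) = 141/16, so the ratio is (141/16)/(141/4) = 1/4.

1/4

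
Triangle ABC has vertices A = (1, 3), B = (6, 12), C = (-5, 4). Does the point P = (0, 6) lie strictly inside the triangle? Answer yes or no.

Barycentric coordinates of P: (18/59, 17/59, 24/59).
The three coordinates are positive, positive, positive; a point is interior exactly when all three are positive.

yes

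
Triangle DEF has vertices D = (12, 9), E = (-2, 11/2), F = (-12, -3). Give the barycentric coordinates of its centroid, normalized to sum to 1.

The centroid is the average of the vertices, so each weight is 1/3.

(1/3, 1/3, 1/3)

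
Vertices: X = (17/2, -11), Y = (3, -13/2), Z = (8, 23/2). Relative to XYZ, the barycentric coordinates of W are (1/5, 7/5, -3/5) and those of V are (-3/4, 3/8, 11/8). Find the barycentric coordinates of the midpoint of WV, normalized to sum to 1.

Since both coordinate triples sum to 1, the midpoint's barycentrics are the componentwise average.
(1/5+-3/4)/2 = -11/40; similarly 71/80 and 31/80.

(-11/40, 71/80, 31/80)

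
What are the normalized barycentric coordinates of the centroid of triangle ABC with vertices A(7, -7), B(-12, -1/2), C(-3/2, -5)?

The centroid is the average of the vertices, so each weight is 1/3.

(1/3, 1/3, 1/3)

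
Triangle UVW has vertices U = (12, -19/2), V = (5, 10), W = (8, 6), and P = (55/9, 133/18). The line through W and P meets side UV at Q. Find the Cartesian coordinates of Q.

(47/8, 121/16)

Barycentric coordinates of P with respect to UVW: (1/9, 7/9, 1/9).
On side UV the W-coordinate is zero; dropping P's W-weight 1/9 and renormalizing the remaining 1/9 : 7/9 gives weights 1/8, 7/8 on U, V.
Q = (1/8)·(12, -19/2) + (7/8)·(5, 10) = (47/8, 121/16).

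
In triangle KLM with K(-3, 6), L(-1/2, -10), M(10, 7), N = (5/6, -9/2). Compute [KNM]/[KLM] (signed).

2/3

[KLM] = ½·((-3)·(-10−7) + (-1/2)·(7−6) + 10·(6−(-10))) = ½·(51 − 1/2 + 160) = 421/4.
[KNM] = ½·((-3)·(-9/2−7) + (5/6)·(7−6) + 10·(6−(-9/2))) = ½·(69/2 + 5/6 + 105) = 421/6, so the ratio is (421/6)/(421/4) = 2/3.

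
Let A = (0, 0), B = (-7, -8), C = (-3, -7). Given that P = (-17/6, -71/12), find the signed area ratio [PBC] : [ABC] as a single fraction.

[ABC] = ½·(0·(-8−(-7)) + (-7)·(-7−0) + (-3)·(0−(-8))) = ½·(0 + 49 − 24) = 25/2.
[PBC] = ½·((-17/6)·(-8−(-7)) + (-7)·(-7−(-71/12)) + (-3)·(-71/12−(-8))) = ½·(17/6 + 91/12 − 25/4) = 25/12, so the ratio is (25/12)/(25/2) = 1/6.

1/6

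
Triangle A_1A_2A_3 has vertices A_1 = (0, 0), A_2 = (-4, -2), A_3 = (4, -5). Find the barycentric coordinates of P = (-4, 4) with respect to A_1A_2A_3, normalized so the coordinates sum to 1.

Signed area of the reference triangle: [A_1A_2A_3] = ½·(0·(-2−(-5)) + (-4)·(-5−0) + 4·(0−(-2))) = ½·(0 + 20 + 8) = 14.
[PA_2A_3] = ½·((-4)·(-2−(-5)) + (-4)·(-5−4) + 4·(4−(-2))) = ½·(-12 + 36 + 24) = 24, so the A_1-coordinate is 24/14 = 12/7.
[A_1PA_3] = ½·(0·(4−(-5)) + (-4)·(-5−0) + 4·(0−4)) = ½·(0 + 20 − 16) = 2, so the A_2-coordinate is 1/7.
[A_1A_2P] = ½·(0·(-2−4) + (-4)·(4−0) + (-4)·(0−(-2))) = ½·(0 − 16 − 8) = -12, so the A_3-coordinate is -6/7.
Check: 12/7 + 1/7 − 6/7 = 1.

(12/7, 1/7, -6/7)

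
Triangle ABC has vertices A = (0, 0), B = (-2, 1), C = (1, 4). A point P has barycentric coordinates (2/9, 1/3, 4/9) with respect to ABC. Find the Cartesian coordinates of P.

(-2/9, 19/9)

P = (2/9)·A + (1/3)·B + (4/9)·C.
x-coordinate: (2/9)·0 + (1/3)·(-2) + (4/9)·1 = -2/9.
y-coordinate: (2/9)·0 + (1/3)·1 + (4/9)·4 = 19/9.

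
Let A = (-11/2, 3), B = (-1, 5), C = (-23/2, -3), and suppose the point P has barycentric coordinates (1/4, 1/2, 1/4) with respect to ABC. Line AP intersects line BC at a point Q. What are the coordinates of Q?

Line AP meets BC where the A-coordinate vanishes; zeroing P's A-weight and renormalizing leaves B, C-weights 1/2 : 1/4 → (2/3, 1/3).
So Q = (2/3)·B + (1/3)·C = (-9/2, 7/3).

(-9/2, 7/3)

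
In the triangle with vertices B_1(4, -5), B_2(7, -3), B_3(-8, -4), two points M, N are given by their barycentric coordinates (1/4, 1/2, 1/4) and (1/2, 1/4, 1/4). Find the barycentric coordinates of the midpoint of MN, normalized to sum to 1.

Since both coordinate triples sum to 1, the midpoint's barycentrics are the componentwise average.
(1/4+1/2)/2 = 3/8; similarly 3/8 and 1/4.

(3/8, 3/8, 1/4)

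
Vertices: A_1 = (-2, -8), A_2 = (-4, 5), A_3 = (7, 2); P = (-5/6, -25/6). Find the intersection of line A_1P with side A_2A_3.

Barycentric coordinates of P with respect to A_1A_2A_3: (2/3, 1/6, 1/6).
On side A_2A_3 the A_1-coordinate is zero; dropping P's A_1-weight 2/3 and renormalizing the remaining 1/6 : 1/6 gives weights 1/2, 1/2 on A_2, A_3.
Q = (1/2)·(-4, 5) + (1/2)·(7, 2) = (3/2, 7/2).

(3/2, 7/2)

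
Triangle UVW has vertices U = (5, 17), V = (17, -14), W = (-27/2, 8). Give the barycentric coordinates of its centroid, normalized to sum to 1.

The centroid is the average of the vertices, so each weight is 1/3.

(1/3, 1/3, 1/3)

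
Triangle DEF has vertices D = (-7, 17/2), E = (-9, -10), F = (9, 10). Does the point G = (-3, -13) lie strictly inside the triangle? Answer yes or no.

Barycentric coordinates of G: (-174/293, 350/293, 117/293).
The three coordinates are negative, positive, positive; a point is interior exactly when all three are positive.

no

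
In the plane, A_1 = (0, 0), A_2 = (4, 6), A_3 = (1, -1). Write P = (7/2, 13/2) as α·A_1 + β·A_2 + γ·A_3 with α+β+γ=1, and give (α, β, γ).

Signed area of the reference triangle: [A_1A_2A_3] = ½·(0·(6−(-1)) + 4·(-1−0) + 1·(0−6)) = ½·(0 − 4 − 6) = -5.
[PA_2A_3] = ½·((7/2)·(6−(-1)) + 4·(-1−(13/2)) + 1·(13/2−6)) = ½·(49/2 − 30 + 1/2) = -5/2, so the A_1-coordinate is (-5/2)/(-5) = 1/2.
[A_1PA_3] = ½·(0·(13/2−(-1)) + (7/2)·(-1−0) + 1·(0−(13/2))) = ½·(0 − 7/2 − 13/2) = -5, so the A_2-coordinate is 1.
[A_1A_2P] = ½·(0·(6−(13/2)) + 4·(13/2−0) + (7/2)·(0−6)) = ½·(0 + 26 − 21) = 5/2, so the A_3-coordinate is -1/2.
Check: 1/2 + 1 − 1/2 = 1.

(1/2, 1, -1/2)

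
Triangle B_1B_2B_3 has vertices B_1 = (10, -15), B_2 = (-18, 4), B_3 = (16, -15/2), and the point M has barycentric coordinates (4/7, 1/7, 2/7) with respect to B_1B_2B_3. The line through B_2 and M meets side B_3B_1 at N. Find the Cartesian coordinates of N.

Line B_2M meets B_3B_1 where the B_2-coordinate vanishes; zeroing M's B_2-weight and renormalizing leaves B_3, B_1-weights 2/7 : 4/7 → (1/3, 2/3).
So N = (1/3)·B_3 + (2/3)·B_1 = (12, -25/2).

(12, -25/2)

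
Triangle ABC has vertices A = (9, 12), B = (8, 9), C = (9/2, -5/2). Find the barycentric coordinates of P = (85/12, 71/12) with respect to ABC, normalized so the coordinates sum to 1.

Signed area of the reference triangle: [ABC] = ½·(9·(9−(-5/2)) + 8·(-5/2−12) + (9/2)·(12−9)) = ½·(207/2 − 116 + 27/2) = 1/2.
[PBC] = ½·((85/12)·(9−(-5/2)) + 8·(-5/2−(71/12)) + (9/2)·(71/12−9)) = ½·(1955/24 − 202/3 − 111/8) = 1/8, so the A-coordinate is (1/8)/(1/2) = 1/4.
[APC] = ½·(9·(71/12−(-5/2)) + (85/12)·(-5/2−12) + (9/2)·(12−(71/12))) = ½·(303/4 − 2465/24 + 219/8) = 5/24, so the B-coordinate is 5/12.
[ABP] = ½·(9·(9−(71/12)) + 8·(71/12−12) + (85/12)·(12−9)) = ½·(111/4 − 146/3 + 85/4) = 1/6, so the C-coordinate is 1/3.
Check: 1/4 + 5/12 + 1/3 = 1.

(1/4, 5/12, 1/3)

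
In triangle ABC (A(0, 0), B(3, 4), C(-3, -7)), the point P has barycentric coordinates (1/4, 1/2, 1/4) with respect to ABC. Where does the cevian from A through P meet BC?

Line AP meets BC where the A-coordinate vanishes; zeroing P's A-weight and renormalizing leaves B, C-weights 1/2 : 1/4 → (2/3, 1/3).
So Q = (2/3)·B + (1/3)·C = (1, 1/3).

(1, 1/3)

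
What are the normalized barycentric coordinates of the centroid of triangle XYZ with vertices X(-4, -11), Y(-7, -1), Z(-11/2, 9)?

The centroid is the average of the vertices, so each weight is 1/3.

(1/3, 1/3, 1/3)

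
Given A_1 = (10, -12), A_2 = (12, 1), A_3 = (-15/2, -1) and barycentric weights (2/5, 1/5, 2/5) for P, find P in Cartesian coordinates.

P = (2/5)·A_1 + (1/5)·A_2 + (2/5)·A_3.
x-coordinate: (2/5)·10 + (1/5)·12 + (2/5)·(-15/2) = 17/5.
y-coordinate: (2/5)·(-12) + (1/5)·1 + (2/5)·(-1) = -5.

(17/5, -5)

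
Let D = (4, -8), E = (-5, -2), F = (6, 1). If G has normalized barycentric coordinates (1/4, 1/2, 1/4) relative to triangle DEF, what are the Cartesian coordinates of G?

G = (1/4)·D + (1/2)·E + (1/4)·F.
x-coordinate: (1/4)·4 + (1/2)·(-5) + (1/4)·6 = 0.
y-coordinate: (1/4)·(-8) + (1/2)·(-2) + (1/4)·1 = -11/4.

(0, -11/4)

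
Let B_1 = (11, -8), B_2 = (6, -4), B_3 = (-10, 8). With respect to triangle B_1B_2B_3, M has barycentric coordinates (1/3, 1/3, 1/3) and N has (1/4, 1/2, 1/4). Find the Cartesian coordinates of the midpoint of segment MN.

(67/24, -5/3)

Barycentric coordinates of the midpoint are the average: (7/24, 5/12, 7/24).
Converting: (7/24)·B_1 + (5/12)·B_2 + (7/24)·B_3 = (67/24, -5/3).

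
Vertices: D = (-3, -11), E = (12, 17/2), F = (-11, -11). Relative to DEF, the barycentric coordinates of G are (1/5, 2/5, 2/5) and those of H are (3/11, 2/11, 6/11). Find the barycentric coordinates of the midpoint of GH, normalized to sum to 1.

Since both coordinate triples sum to 1, the midpoint's barycentrics are the componentwise average.
(1/5+3/11)/2 = 13/55; similarly 16/55 and 26/55.

(13/55, 16/55, 26/55)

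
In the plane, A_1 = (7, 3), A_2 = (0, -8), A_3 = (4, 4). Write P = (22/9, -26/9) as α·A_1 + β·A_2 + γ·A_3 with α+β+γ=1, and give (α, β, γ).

Signed area of the reference triangle: [A_1A_2A_3] = ½·(7·(-8−4) + 0·(4−3) + 4·(3−(-8))) = ½·(-84 + 0 + 44) = -20.
[PA_2A_3] = ½·((22/9)·(-8−4) + 0·(4−(-26/9)) + 4·(-26/9−(-8))) = ½·(-88/3 + 0 + 184/9) = -40/9, so the A_1-coordinate is (-40/9)/(-20) = 2/9.
[A_1PA_3] = ½·(7·(-26/9−4) + (22/9)·(4−3) + 4·(3−(-26/9))) = ½·(-434/9 + 22/9 + 212/9) = -100/9, so the A_2-coordinate is 5/9.
[A_1A_2P] = ½·(7·(-8−(-26/9)) + 0·(-26/9−3) + (22/9)·(3−(-8))) = ½·(-322/9 + 0 + 242/9) = -40/9, so the A_3-coordinate is 2/9.

(2/9, 5/9, 2/9)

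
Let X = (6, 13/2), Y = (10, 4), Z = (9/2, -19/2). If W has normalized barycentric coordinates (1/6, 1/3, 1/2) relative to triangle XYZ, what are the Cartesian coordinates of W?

W = (1/6)·X + (1/3)·Y + (1/2)·Z.
x-coordinate: (1/6)·6 + (1/3)·10 + (1/2)·(9/2) = 79/12.
y-coordinate: (1/6)·(13/2) + (1/3)·4 + (1/2)·(-19/2) = -7/3.

(79/12, -7/3)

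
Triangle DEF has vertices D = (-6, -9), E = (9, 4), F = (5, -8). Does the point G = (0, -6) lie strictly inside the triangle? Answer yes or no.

yes

Barycentric coordinates of G: (17/32, 27/128, 33/128).
The three coordinates are positive, positive, positive; a point is interior exactly when all three are positive.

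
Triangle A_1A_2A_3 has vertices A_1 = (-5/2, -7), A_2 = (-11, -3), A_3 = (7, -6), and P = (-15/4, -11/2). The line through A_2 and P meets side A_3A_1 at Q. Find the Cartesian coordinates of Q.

(-1/8, -27/4)

Barycentric coordinates of P with respect to A_1A_2A_3: (1/2, 1/3, 1/6).
On side A_3A_1 the A_2-coordinate is zero; dropping P's A_2-weight 1/3 and renormalizing the remaining 1/6 : 1/2 gives weights 1/4, 3/4 on A_3, A_1.
Q = (1/4)·(7, -6) + (3/4)·(-5/2, -7) = (-1/8, -27/4).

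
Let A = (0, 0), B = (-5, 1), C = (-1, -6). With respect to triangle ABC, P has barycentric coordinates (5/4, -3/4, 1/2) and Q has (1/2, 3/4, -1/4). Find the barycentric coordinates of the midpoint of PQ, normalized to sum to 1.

Since both coordinate triples sum to 1, the midpoint's barycentrics are the componentwise average.
(5/4+1/2)/2 = 7/8; similarly 0 and 1/8.

(7/8, 0, 1/8)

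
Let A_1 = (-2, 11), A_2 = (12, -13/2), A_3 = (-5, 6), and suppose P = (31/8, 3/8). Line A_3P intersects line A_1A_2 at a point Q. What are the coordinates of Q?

(46/5, -3)

Barycentric coordinates of P with respect to A_1A_2A_3: (1/8, 1/2, 3/8).
On side A_1A_2 the A_3-coordinate is zero; dropping P's A_3-weight 3/8 and renormalizing the remaining 1/8 : 1/2 gives weights 1/5, 4/5 on A_1, A_2.
Q = (1/5)·(-2, 11) + (4/5)·(12, -13/2) = (46/5, -3).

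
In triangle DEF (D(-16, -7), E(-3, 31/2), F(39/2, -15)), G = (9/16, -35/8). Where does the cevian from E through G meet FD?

(7/4, -11)

Barycentric coordinates of G with respect to DEF: (3/8, 1/4, 3/8).
On side FD the E-coordinate is zero; dropping G's E-weight 1/4 and renormalizing the remaining 3/8 : 3/8 gives weights 1/2, 1/2 on F, D.
H = (1/2)·(39/2, -15) + (1/2)·(-16, -7) = (7/4, -11).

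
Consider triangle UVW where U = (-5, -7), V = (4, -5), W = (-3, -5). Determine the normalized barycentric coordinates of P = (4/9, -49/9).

(2/9, 5/9, 2/9)

Signed area of the reference triangle: [UVW] = ½·((-5)·(-5−(-5)) + 4·(-5−(-7)) + (-3)·(-7−(-5))) = ½·(0 + 8 + 6) = 7.
[PVW] = ½·((4/9)·(-5−(-5)) + 4·(-5−(-49/9)) + (-3)·(-49/9−(-5))) = ½·(0 + 16/9 + 4/3) = 14/9, so the U-coordinate is (14/9)/7 = 2/9.
[UPW] = ½·((-5)·(-49/9−(-5)) + (4/9)·(-5−(-7)) + (-3)·(-7−(-49/9))) = ½·(20/9 + 8/9 + 14/3) = 35/9, so the V-coordinate is 5/9.
[UVP] = ½·((-5)·(-5−(-49/9)) + 4·(-49/9−(-7)) + (4/9)·(-7−(-5))) = ½·(-20/9 + 56/9 − 8/9) = 14/9, so the W-coordinate is 2/9.
Check: 2/9 + 5/9 + 2/9 = 1.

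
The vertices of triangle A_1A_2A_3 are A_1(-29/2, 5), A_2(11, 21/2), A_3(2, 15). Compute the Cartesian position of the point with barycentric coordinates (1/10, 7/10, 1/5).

P = (1/10)·A_1 + (7/10)·A_2 + (1/5)·A_3.
x-coordinate: (1/10)·(-29/2) + (7/10)·11 + (1/5)·2 = 133/20.
y-coordinate: (1/10)·5 + (7/10)·(21/2) + (1/5)·15 = 217/20.

(133/20, 217/20)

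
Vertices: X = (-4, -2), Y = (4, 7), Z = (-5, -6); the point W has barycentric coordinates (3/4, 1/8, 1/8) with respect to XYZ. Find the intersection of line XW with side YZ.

(-1/2, 1/2)

Line XW meets YZ where the X-coordinate vanishes; zeroing W's X-weight and renormalizing leaves Y, Z-weights 1/8 : 1/8 → (1/2, 1/2).
So V = (1/2)·Y + (1/2)·Z = (-1/2, 1/2).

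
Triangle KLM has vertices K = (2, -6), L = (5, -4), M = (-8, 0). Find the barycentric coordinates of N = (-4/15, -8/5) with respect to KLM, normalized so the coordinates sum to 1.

Signed area of the reference triangle: [KLM] = ½·(2·(-4−0) + 5·(0−(-6)) + (-8)·(-6−(-4))) = ½·(-8 + 30 + 16) = 19.
[NLM] = ½·((-4/15)·(-4−0) + 5·(0−(-8/5)) + (-8)·(-8/5−(-4))) = ½·(16/15 + 8 − 96/5) = -76/15, so the K-coordinate is (-76/15)/19 = -4/15.
[KNM] = ½·(2·(-8/5−0) + (-4/15)·(0−(-6)) + (-8)·(-6−(-8/5))) = ½·(-16/5 − 8/5 + 176/5) = 76/5, so the L-coordinate is 4/5.
[KLN] = ½·(2·(-4−(-8/5)) + 5·(-8/5−(-6)) + (-4/15)·(-6−(-4))) = ½·(-24/5 + 22 + 8/15) = 133/15, so the M-coordinate is 7/15.

(-4/15, 4/5, 7/15)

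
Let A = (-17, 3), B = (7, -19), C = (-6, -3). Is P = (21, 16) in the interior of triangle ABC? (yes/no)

no

Barycentric coordinates of P: (-97/14, -53/14, 82/7).
The three coordinates are negative, negative, positive; a point is interior exactly when all three are positive.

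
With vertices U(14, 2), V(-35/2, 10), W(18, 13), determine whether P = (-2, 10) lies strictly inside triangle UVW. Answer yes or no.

Barycentric coordinates of P: (93/757, 416/757, 248/757).
The three coordinates are positive, positive, positive; a point is interior exactly when all three are positive.

yes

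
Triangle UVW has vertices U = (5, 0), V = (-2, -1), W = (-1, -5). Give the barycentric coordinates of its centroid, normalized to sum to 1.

The centroid is the average of the vertices, so each weight is 1/3.

(1/3, 1/3, 1/3)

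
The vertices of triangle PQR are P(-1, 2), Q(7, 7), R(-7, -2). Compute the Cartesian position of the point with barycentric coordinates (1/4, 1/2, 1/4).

(3/2, 7/2)

S = (1/4)·P + (1/2)·Q + (1/4)·R.
x-coordinate: (1/4)·(-1) + (1/2)·7 + (1/4)·(-7) = 3/2.
y-coordinate: (1/4)·2 + (1/2)·7 + (1/4)·(-2) = 7/2.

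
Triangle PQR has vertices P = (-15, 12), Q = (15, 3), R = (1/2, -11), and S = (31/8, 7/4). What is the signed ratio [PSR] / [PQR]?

1/2

[PQR] = ½·((-15)·(3−(-11)) + 15·(-11−12) + (1/2)·(12−3)) = ½·(-210 − 345 + 9/2) = -1101/4.
[PSR] = ½·((-15)·(7/4−(-11)) + (31/8)·(-11−12) + (1/2)·(12−(7/4))) = ½·(-765/4 − 713/8 + 41/8) = -1101/8, so the ratio is (-1101/8)/(-1101/4) = 1/2.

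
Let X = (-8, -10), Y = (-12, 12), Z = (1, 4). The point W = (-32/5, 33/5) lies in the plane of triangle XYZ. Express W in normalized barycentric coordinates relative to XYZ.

(1/10, 1/2, 2/5)

Signed area of the reference triangle: [XYZ] = ½·((-8)·(12−4) + (-12)·(4−(-10)) + 1·(-10−12)) = ½·(-64 − 168 − 22) = -127.
[WYZ] = ½·((-32/5)·(12−4) + (-12)·(4−(33/5)) + 1·(33/5−12)) = ½·(-256/5 + 156/5 − 27/5) = -127/10, so the X-coordinate is (-127/10)/(-127) = 1/10.
[XWZ] = ½·((-8)·(33/5−4) + (-32/5)·(4−(-10)) + 1·(-10−(33/5))) = ½·(-104/5 − 448/5 − 83/5) = -127/2, so the Y-coordinate is 1/2.
[XYW] = ½·((-8)·(12−(33/5)) + (-12)·(33/5−(-10)) + (-32/5)·(-10−12)) = ½·(-216/5 − 996/5 + 704/5) = -254/5, so the Z-coordinate is 2/5.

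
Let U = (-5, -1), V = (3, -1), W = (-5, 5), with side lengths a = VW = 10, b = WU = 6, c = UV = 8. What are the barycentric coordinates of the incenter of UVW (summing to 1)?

The incenter has barycentric coordinates proportional to the opposite side lengths: (10 : 6 : 8).
Normalizing by 10+6+8 = 24 gives (5/12, 1/4, 1/3).

(5/12, 1/4, 1/3)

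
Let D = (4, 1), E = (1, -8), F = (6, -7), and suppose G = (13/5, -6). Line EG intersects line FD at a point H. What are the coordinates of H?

(5, -3)

Barycentric coordinates of G with respect to DEF: (1/5, 3/5, 1/5).
On side FD the E-coordinate is zero; dropping G's E-weight 3/5 and renormalizing the remaining 1/5 : 1/5 gives weights 1/2, 1/2 on F, D.
H = (1/2)·(6, -7) + (1/2)·(4, 1) = (5, -3).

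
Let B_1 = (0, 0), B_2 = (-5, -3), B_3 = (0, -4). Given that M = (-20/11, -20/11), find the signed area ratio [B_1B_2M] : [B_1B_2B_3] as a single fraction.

2/11

[B_1B_2B_3] = ½·(0·(-3−(-4)) + (-5)·(-4−0) + 0·(0−(-3))) = ½·(0 + 20 + 0) = 10.
[B_1B_2M] = ½·(0·(-3−(-20/11)) + (-5)·(-20/11−0) + (-20/11)·(0−(-3))) = ½·(0 + 100/11 − 60/11) = 20/11, so the ratio is (20/11)/10 = 2/11.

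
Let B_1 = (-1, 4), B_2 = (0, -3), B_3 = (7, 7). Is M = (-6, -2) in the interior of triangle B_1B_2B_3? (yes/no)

no

Barycentric coordinates of M: (67/59, 33/59, -41/59).
The three coordinates are positive, positive, negative; a point is interior exactly when all three are positive.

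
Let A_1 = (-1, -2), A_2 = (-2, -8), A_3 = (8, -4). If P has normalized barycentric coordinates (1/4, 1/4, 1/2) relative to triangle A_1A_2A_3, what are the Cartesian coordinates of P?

P = (1/4)·A_1 + (1/4)·A_2 + (1/2)·A_3.
x-coordinate: (1/4)·(-1) + (1/4)·(-2) + (1/2)·8 = 13/4.
y-coordinate: (1/4)·(-2) + (1/4)·(-8) + (1/2)·(-4) = -9/2.

(13/4, -9/2)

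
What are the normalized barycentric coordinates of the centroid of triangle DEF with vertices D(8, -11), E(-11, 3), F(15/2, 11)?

The centroid is the average of the vertices, so each weight is 1/3.

(1/3, 1/3, 1/3)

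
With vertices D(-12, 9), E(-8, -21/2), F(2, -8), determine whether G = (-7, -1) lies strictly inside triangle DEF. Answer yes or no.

yes

Barycentric coordinates of G: (37/82, 11/41, 23/82).
The three coordinates are positive, positive, positive; a point is interior exactly when all three are positive.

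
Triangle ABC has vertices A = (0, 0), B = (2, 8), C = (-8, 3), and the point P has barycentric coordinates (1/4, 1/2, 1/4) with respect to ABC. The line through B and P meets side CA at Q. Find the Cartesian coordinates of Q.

(-4, 3/2)

Line BP meets CA where the B-coordinate vanishes; zeroing P's B-weight and renormalizing leaves C, A-weights 1/4 : 1/4 → (1/2, 1/2).
So Q = (1/2)·C + (1/2)·A = (-4, 3/2).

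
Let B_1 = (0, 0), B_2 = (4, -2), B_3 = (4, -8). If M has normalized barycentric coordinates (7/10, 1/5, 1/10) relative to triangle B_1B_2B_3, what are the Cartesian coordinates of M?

M = (7/10)·B_1 + (1/5)·B_2 + (1/10)·B_3.
x-coordinate: (7/10)·0 + (1/5)·4 + (1/10)·4 = 6/5.
y-coordinate: (7/10)·0 + (1/5)·(-2) + (1/10)·(-8) = -6/5.

(6/5, -6/5)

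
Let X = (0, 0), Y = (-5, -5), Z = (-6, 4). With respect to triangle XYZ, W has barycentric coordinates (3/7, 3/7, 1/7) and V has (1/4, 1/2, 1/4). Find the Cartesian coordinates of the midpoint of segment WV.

(-7/2, -43/28)

Barycentric coordinates of the midpoint are the average: (19/56, 13/28, 11/56).
Converting: (19/56)·X + (13/28)·Y + (11/56)·Z = (-7/2, -43/28).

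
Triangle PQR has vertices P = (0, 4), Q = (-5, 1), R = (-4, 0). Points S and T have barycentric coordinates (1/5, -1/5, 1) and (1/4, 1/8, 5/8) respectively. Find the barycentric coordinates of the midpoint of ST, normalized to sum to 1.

Since both coordinate triples sum to 1, the midpoint's barycentrics are the componentwise average.
(1/5+1/4)/2 = 9/40; similarly -3/80 and 13/16.

(9/40, -3/80, 13/16)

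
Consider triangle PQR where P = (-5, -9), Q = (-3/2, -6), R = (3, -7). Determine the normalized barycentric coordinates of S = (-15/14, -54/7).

(3/7, 1/7, 3/7)

Signed area of the reference triangle: [PQR] = ½·((-5)·(-6−(-7)) + (-3/2)·(-7−(-9)) + 3·(-9−(-6))) = ½·(-5 − 3 − 9) = -17/2.
[SQR] = ½·((-15/14)·(-6−(-7)) + (-3/2)·(-7−(-54/7)) + 3·(-54/7−(-6))) = ½·(-15/14 − 15/14 − 36/7) = -51/14, so the P-coordinate is (-51/14)/(-17/2) = 3/7.
[PSR] = ½·((-5)·(-54/7−(-7)) + (-15/14)·(-7−(-9)) + 3·(-9−(-54/7))) = ½·(25/7 − 15/7 − 27/7) = -17/14, so the Q-coordinate is 1/7.
[PQS] = ½·((-5)·(-6−(-54/7)) + (-3/2)·(-54/7−(-9)) + (-15/14)·(-9−(-6))) = ½·(-60/7 − 27/14 + 45/14) = -51/14, so the R-coordinate is 3/7.
Check: 3/7 + 1/7 + 3/7 = 1.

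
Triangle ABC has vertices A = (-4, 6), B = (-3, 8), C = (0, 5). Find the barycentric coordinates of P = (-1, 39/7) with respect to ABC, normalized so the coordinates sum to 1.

Signed area of the reference triangle: [ABC] = ½·((-4)·(8−5) + (-3)·(5−6) + 0·(6−8)) = ½·(-12 + 3 + 0) = -9/2.
[PBC] = ½·((-1)·(8−5) + (-3)·(5−(39/7)) + 0·(39/7−8)) = ½·(-3 + 12/7 + 0) = -9/14, so the A-coordinate is (-9/14)/(-9/2) = 1/7.
[APC] = ½·((-4)·(39/7−5) + (-1)·(5−6) + 0·(6−(39/7))) = ½·(-16/7 + 1 + 0) = -9/14, so the B-coordinate is 1/7.
[ABP] = ½·((-4)·(8−(39/7)) + (-3)·(39/7−6) + (-1)·(6−8)) = ½·(-68/7 + 9/7 + 2) = -45/14, so the C-coordinate is 5/7.
Check: 1/7 + 1/7 + 5/7 = 1.

(1/7, 1/7, 5/7)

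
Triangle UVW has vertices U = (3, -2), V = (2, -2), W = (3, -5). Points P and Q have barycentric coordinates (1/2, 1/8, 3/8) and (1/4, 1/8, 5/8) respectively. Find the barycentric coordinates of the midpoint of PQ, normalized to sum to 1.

(3/8, 1/8, 1/2)

Since both coordinate triples sum to 1, the midpoint's barycentrics are the componentwise average.
(1/2+1/4)/2 = 3/8; similarly 1/8 and 1/2.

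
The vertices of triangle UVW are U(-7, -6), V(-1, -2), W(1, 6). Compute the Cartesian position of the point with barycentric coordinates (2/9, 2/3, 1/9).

P = (2/9)·U + (2/3)·V + (1/9)·W.
x-coordinate: (2/9)·(-7) + (2/3)·(-1) + (1/9)·1 = -19/9.
y-coordinate: (2/9)·(-6) + (2/3)·(-2) + (1/9)·6 = -2.

(-19/9, -2)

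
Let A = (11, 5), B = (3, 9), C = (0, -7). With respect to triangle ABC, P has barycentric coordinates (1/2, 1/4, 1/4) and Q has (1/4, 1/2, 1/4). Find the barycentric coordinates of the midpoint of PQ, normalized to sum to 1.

(3/8, 3/8, 1/4)

Since both coordinate triples sum to 1, the midpoint's barycentrics are the componentwise average.
(1/2+1/4)/2 = 3/8; similarly 3/8 and 1/4.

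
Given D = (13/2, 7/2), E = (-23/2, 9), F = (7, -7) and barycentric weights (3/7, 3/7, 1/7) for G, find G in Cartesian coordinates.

G = (3/7)·D + (3/7)·E + (1/7)·F.
x-coordinate: (3/7)·(13/2) + (3/7)·(-23/2) + (1/7)·7 = -8/7.
y-coordinate: (3/7)·(7/2) + (3/7)·9 + (1/7)·(-7) = 61/14.

(-8/7, 61/14)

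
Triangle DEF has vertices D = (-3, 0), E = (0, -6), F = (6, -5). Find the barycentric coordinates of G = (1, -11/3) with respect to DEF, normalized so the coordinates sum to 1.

(1/3, 1/3, 1/3)

Signed area of the reference triangle: [DEF] = ½·((-3)·(-6−(-5)) + 0·(-5−0) + 6·(0−(-6))) = ½·(3 + 0 + 36) = 39/2.
[GEF] = ½·(1·(-6−(-5)) + 0·(-5−(-11/3)) + 6·(-11/3−(-6))) = ½·(-1 + 0 + 14) = 13/2, so the D-coordinate is (13/2)/(39/2) = 1/3.
[DGF] = ½·((-3)·(-11/3−(-5)) + 1·(-5−0) + 6·(0−(-11/3))) = ½·(-4 − 5 + 22) = 13/2, so the E-coordinate is 1/3.
[DEG] = ½·((-3)·(-6−(-11/3)) + 0·(-11/3−0) + 1·(0−(-6))) = ½·(7 + 0 + 6) = 13/2, so the F-coordinate is 1/3.
Check: 1/3 + 1/3 + 1/3 = 1.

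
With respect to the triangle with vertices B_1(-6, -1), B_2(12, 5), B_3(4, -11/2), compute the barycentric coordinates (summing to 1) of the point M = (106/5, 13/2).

(-3/5, 7/5, 1/5)

Signed area of the reference triangle: [B_1B_2B_3] = ½·((-6)·(5−(-11/2)) + 12·(-11/2−(-1)) + 4·(-1−5)) = ½·(-63 − 54 − 24) = -141/2.
[MB_2B_3] = ½·((106/5)·(5−(-11/2)) + 12·(-11/2−(13/2)) + 4·(13/2−5)) = ½·(1113/5 − 144 + 6) = 423/10, so the B_1-coordinate is (423/10)/(-141/2) = -3/5.
[B_1MB_3] = ½·((-6)·(13/2−(-11/2)) + (106/5)·(-11/2−(-1)) + 4·(-1−(13/2))) = ½·(-72 − 477/5 − 30) = -987/10, so the B_2-coordinate is 7/5.
[B_1B_2M] = ½·((-6)·(5−(13/2)) + 12·(13/2−(-1)) + (106/5)·(-1−5)) = ½·(9 + 90 − 636/5) = -141/10, so the B_3-coordinate is 1/5.
Check: -3/5 + 7/5 + 1/5 = 1.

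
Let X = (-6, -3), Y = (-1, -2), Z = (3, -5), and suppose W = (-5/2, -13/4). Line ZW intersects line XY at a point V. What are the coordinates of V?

Barycentric coordinates of W with respect to XYZ: (1/2, 1/4, 1/4).
On side XY the Z-coordinate is zero; dropping W's Z-weight 1/4 and renormalizing the remaining 1/2 : 1/4 gives weights 2/3, 1/3 on X, Y.
V = (2/3)·(-6, -3) + (1/3)·(-1, -2) = (-13/3, -8/3).

(-13/3, -8/3)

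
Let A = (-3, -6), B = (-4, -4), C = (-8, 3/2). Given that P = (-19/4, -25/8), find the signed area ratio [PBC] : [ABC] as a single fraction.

1/4

[ABC] = ½·((-3)·(-4−(3/2)) + (-4)·(3/2−(-6)) + (-8)·(-6−(-4))) = ½·(33/2 − 30 + 16) = 5/4.
[PBC] = ½·((-19/4)·(-4−(3/2)) + (-4)·(3/2−(-25/8)) + (-8)·(-25/8−(-4))) = ½·(209/8 − 37/2 − 7) = 5/16, so the ratio is (5/16)/(5/4) = 1/4.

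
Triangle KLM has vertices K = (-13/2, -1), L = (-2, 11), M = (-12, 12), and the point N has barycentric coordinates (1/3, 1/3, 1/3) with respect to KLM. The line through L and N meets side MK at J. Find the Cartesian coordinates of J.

(-37/4, 11/2)

Line LN meets MK where the L-coordinate vanishes; zeroing N's L-weight and renormalizing leaves M, K-weights 1/3 : 1/3 → (1/2, 1/2).
So J = (1/2)·M + (1/2)·K = (-37/4, 11/2).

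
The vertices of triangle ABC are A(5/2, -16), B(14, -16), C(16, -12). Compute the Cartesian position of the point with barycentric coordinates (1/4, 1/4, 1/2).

P = (1/4)·A + (1/4)·B + (1/2)·C.
x-coordinate: (1/4)·(5/2) + (1/4)·14 + (1/2)·16 = 97/8.
y-coordinate: (1/4)·(-16) + (1/4)·(-16) + (1/2)·(-12) = -14.

(97/8, -14)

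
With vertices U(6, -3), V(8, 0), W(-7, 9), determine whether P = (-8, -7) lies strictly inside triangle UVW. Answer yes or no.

Barycentric coordinates of P: (83/21, -220/63, 34/63).
The three coordinates are positive, negative, positive; a point is interior exactly when all three are positive.

no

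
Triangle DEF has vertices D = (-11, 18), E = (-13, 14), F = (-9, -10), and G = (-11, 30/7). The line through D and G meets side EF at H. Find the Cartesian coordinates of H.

(-11, 2)

Barycentric coordinates of G with respect to DEF: (1/7, 3/7, 3/7).
On side EF the D-coordinate is zero; dropping G's D-weight 1/7 and renormalizing the remaining 3/7 : 3/7 gives weights 1/2, 1/2 on E, F.
H = (1/2)·(-13, 14) + (1/2)·(-9, -10) = (-11, 2).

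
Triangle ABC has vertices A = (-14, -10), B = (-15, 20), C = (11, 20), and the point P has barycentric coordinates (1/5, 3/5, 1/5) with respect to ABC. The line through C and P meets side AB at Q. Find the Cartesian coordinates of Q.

Line CP meets AB where the C-coordinate vanishes; zeroing P's C-weight and renormalizing leaves A, B-weights 1/5 : 3/5 → (1/4, 3/4).
So Q = (1/4)·A + (3/4)·B = (-59/4, 25/2).

(-59/4, 25/2)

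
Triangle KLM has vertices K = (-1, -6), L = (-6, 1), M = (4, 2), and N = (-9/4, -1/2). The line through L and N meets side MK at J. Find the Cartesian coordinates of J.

(3/2, -2)

Barycentric coordinates of N with respect to KLM: (1/4, 1/2, 1/4).
On side MK the L-coordinate is zero; dropping N's L-weight 1/2 and renormalizing the remaining 1/4 : 1/4 gives weights 1/2, 1/2 on M, K.
J = (1/2)·(4, 2) + (1/2)·(-1, -6) = (3/2, -2).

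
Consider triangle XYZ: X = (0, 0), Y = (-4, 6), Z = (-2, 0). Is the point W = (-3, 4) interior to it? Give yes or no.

Barycentric coordinates of W: (1/6, 2/3, 1/6).
The three coordinates are positive, positive, positive; a point is interior exactly when all three are positive.

yes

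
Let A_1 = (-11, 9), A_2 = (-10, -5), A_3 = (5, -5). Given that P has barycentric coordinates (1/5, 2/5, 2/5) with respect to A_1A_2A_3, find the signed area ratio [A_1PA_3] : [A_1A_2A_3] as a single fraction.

The signed ratio [A_1PA_3]/[A_1A_2A_3] equals the barycentric coordinate of P at vertex A_2, which is 2/5.

2/5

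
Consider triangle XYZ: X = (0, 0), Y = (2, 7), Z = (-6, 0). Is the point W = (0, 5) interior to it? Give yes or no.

Barycentric coordinates of W: (1/21, 5/7, 5/21).
The three coordinates are positive, positive, positive; a point is interior exactly when all three are positive.

yes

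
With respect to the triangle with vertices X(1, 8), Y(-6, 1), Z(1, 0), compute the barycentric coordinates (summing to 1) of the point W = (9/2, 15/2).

(1, -1/2, 1/2)

Signed area of the reference triangle: [XYZ] = ½·(1·(1−0) + (-6)·(0−8) + 1·(8−1)) = ½·(1 + 48 + 7) = 28.
[WYZ] = ½·((9/2)·(1−0) + (-6)·(0−(15/2)) + 1·(15/2−1)) = ½·(9/2 + 45 + 13/2) = 28, so the X-coordinate is 28/28 = 1.
[XWZ] = ½·(1·(15/2−0) + (9/2)·(0−8) + 1·(8−(15/2))) = ½·(15/2 − 36 + 1/2) = -14, so the Y-coordinate is -1/2.
[XYW] = ½·(1·(1−(15/2)) + (-6)·(15/2−8) + (9/2)·(8−1)) = ½·(-13/2 + 3 + 63/2) = 14, so the Z-coordinate is 1/2.
Check: 1 − 1/2 + 1/2 = 1.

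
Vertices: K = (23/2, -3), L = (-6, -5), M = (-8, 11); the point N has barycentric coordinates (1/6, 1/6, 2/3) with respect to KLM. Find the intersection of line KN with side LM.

(-38/5, 39/5)

Line KN meets LM where the K-coordinate vanishes; zeroing N's K-weight and renormalizing leaves L, M-weights 1/6 : 2/3 → (1/5, 4/5).
So J = (1/5)·L + (4/5)·M = (-38/5, 39/5).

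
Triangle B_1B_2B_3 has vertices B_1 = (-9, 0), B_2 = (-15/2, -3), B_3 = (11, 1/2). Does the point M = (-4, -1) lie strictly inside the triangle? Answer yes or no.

Barycentric coordinates of M: (11/27, 10/27, 2/9).
The three coordinates are positive, positive, positive; a point is interior exactly when all three are positive.

yes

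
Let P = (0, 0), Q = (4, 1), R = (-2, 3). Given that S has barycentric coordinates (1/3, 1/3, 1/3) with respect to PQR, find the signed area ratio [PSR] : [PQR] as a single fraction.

The signed ratio [PSR]/[PQR] equals the barycentric coordinate of S at vertex Q, which is 1/3.

1/3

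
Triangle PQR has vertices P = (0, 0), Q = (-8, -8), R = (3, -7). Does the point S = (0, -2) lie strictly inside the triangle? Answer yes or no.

Barycentric coordinates of S: (29/40, 3/40, 1/5).
The three coordinates are positive, positive, positive; a point is interior exactly when all three are positive.

yes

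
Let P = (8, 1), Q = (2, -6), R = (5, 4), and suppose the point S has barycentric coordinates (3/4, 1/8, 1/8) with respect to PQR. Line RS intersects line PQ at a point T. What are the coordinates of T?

Line RS meets PQ where the R-coordinate vanishes; zeroing S's R-weight and renormalizing leaves P, Q-weights 3/4 : 1/8 → (6/7, 1/7).
So T = (6/7)·P + (1/7)·Q = (50/7, 0).

(50/7, 0)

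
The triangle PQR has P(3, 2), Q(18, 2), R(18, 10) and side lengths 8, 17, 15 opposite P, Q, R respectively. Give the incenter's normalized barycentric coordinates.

(1/5, 17/40, 3/8)

The incenter has barycentric coordinates proportional to the opposite side lengths: (8 : 17 : 15).
Normalizing by 8+17+15 = 40 gives (1/5, 17/40, 3/8).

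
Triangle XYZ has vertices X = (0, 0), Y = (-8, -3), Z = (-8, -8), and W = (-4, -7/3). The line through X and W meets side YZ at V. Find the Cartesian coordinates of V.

(-8, -14/3)

Barycentric coordinates of W with respect to XYZ: (1/2, 1/3, 1/6).
On side YZ the X-coordinate is zero; dropping W's X-weight 1/2 and renormalizing the remaining 1/3 : 1/6 gives weights 2/3, 1/3 on Y, Z.
V = (2/3)·(-8, -3) + (1/3)·(-8, -8) = (-8, -14/3).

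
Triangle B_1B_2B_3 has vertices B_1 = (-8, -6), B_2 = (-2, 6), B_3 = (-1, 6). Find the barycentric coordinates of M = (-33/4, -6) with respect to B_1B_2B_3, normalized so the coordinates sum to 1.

Signed area of the reference triangle: [B_1B_2B_3] = ½·((-8)·(6−6) + (-2)·(6−(-6)) + (-1)·(-6−6)) = ½·(0 − 24 + 12) = -6.
[MB_2B_3] = ½·((-33/4)·(6−6) + (-2)·(6−(-6)) + (-1)·(-6−6)) = ½·(0 − 24 + 12) = -6, so the B_1-coordinate is (-6)/(-6) = 1.
[B_1MB_3] = ½·((-8)·(-6−6) + (-33/4)·(6−(-6)) + (-1)·(-6−(-6))) = ½·(96 − 99 + 0) = -3/2, so the B_2-coordinate is 1/4.
[B_1B_2M] = ½·((-8)·(6−(-6)) + (-2)·(-6−(-6)) + (-33/4)·(-6−6)) = ½·(-96 + 0 + 99) = 3/2, so the B_3-coordinate is -1/4.
Check: 1 + 1/4 − 1/4 = 1.

(1, 1/4, -1/4)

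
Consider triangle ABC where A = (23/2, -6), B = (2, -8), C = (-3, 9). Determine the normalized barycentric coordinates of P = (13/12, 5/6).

Signed area of the reference triangle: [ABC] = ½·((23/2)·(-8−9) + 2·(9−(-6)) + (-3)·(-6−(-8))) = ½·(-391/2 + 30 − 6) = -343/4.
[PBC] = ½·((13/12)·(-8−9) + 2·(9−(5/6)) + (-3)·(5/6−(-8))) = ½·(-221/12 + 49/3 − 53/2) = -343/24, so the A-coordinate is (-343/24)/(-343/4) = 1/6.
[APC] = ½·((23/2)·(5/6−9) + (13/12)·(9−(-6)) + (-3)·(-6−(5/6))) = ½·(-1127/12 + 65/4 + 41/2) = -343/12, so the B-coordinate is 1/3.
[ABP] = ½·((23/2)·(-8−(5/6)) + 2·(5/6−(-6)) + (13/12)·(-6−(-8))) = ½·(-1219/12 + 41/3 + 13/6) = -343/8, so the C-coordinate is 1/2.

(1/6, 1/3, 1/2)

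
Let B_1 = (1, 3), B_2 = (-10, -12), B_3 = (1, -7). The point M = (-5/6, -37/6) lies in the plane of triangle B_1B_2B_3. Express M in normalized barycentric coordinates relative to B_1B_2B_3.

Signed area of the reference triangle: [B_1B_2B_3] = ½·(1·(-12−(-7)) + (-10)·(-7−3) + 1·(3−(-12))) = ½·(-5 + 100 + 15) = 55.
[MB_2B_3] = ½·((-5/6)·(-12−(-7)) + (-10)·(-7−(-37/6)) + 1·(-37/6−(-12))) = ½·(25/6 + 25/3 + 35/6) = 55/6, so the B_1-coordinate is (55/6)/55 = 1/6.
[B_1MB_3] = ½·(1·(-37/6−(-7)) + (-5/6)·(-7−3) + 1·(3−(-37/6))) = ½·(5/6 + 25/3 + 55/6) = 55/6, so the B_2-coordinate is 1/6.
[B_1B_2M] = ½·(1·(-12−(-37/6)) + (-10)·(-37/6−3) + (-5/6)·(3−(-12))) = ½·(-35/6 + 275/3 − 25/2) = 110/3, so the B_3-coordinate is 2/3.
Check: 1/6 + 1/6 + 2/3 = 1.

(1/6, 1/6, 2/3)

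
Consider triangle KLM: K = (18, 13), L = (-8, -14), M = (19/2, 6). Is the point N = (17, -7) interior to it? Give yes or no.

no

Barycentric coordinates of N: (151/19, 326/95, -986/95).
The three coordinates are positive, positive, negative; a point is interior exactly when all three are positive.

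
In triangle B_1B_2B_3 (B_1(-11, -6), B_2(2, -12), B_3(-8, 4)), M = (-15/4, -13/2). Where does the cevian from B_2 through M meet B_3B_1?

(-19/2, -1)

Barycentric coordinates of M with respect to B_1B_2B_3: (1/4, 1/2, 1/4).
On side B_3B_1 the B_2-coordinate is zero; dropping M's B_2-weight 1/2 and renormalizing the remaining 1/4 : 1/4 gives weights 1/2, 1/2 on B_3, B_1.
N = (1/2)·(-8, 4) + (1/2)·(-11, -6) = (-19/2, -1).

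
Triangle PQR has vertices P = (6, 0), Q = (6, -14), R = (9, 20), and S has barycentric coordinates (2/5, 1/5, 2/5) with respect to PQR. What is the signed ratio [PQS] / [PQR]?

2/5

The signed ratio [PQS]/[PQR] equals the barycentric coordinate of S at vertex R, which is 2/5.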